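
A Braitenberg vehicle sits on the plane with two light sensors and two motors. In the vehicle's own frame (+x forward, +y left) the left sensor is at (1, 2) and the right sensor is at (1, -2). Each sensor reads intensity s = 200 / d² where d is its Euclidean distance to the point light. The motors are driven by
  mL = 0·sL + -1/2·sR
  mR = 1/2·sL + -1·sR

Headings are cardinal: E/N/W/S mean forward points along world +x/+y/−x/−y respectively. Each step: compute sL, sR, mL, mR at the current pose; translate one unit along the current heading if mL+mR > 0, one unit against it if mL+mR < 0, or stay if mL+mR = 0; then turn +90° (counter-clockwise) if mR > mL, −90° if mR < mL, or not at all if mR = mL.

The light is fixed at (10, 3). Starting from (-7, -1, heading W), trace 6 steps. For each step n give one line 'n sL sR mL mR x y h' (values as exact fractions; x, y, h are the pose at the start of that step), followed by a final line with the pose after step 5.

n=0: pose=(-7,-1,W); sL=5/9, sR=25/41; mL=-25/82, mR=-245/738; mL+mR=-235/369 → advance -1; mR−mL=-10/369 → turn -1·90°
n=1: pose=(-6,-1,N); sL=200/333, sR=40/41; mL=-20/41, mR=-9220/13653; mL+mR=-15880/13653 → advance -1; mR−mL=-2560/13653 → turn -1·90°
n=2: pose=(-6,-2,E); sL=100/117, sR=100/137; mL=-50/137, mR=-4850/16029; mL+mR=-10700/16029 → advance -1; mR−mL=1000/16029 → turn +1·90°
n=3: pose=(-7,-2,N); sL=200/377, sR=200/241; mL=-100/241, mR=-51300/90857; mL+mR=-89000/90857 → advance -1; mR−mL=-13600/90857 → turn -1·90°
n=4: pose=(-7,-3,E); sL=25/34, sR=5/8; mL=-5/16, mR=-35/136; mL+mR=-155/272 → advance -1; mR−mL=15/272 → turn +1·90°
n=5: pose=(-8,-3,N); sL=8/17, sR=200/281; mL=-100/281, mR=-2276/4777; mL+mR=-3976/4777 → advance -1; mR−mL=-576/4777 → turn -1·90°

0 5/9 25/41 -25/82 -245/738 -7 -1 W
1 200/333 40/41 -20/41 -9220/13653 -6 -1 N
2 100/117 100/137 -50/137 -4850/16029 -6 -2 E
3 200/377 200/241 -100/241 -51300/90857 -7 -2 N
4 25/34 5/8 -5/16 -35/136 -7 -3 E
5 8/17 200/281 -100/281 -2276/4777 -8 -3 N
final -8 -4 E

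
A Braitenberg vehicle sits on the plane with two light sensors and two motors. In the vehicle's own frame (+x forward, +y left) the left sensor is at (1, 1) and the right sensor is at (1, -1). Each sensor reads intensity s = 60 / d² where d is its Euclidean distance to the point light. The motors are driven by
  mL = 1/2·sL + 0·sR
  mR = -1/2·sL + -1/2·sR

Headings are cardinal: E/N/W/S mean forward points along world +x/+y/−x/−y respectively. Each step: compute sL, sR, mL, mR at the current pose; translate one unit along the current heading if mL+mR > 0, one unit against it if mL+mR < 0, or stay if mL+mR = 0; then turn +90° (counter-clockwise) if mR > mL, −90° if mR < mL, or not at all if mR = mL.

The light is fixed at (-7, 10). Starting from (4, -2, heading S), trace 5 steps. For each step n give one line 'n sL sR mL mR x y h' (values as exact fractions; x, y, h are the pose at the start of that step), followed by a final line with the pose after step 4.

n=0: pose=(4,-2,S); sL=60/313, sR=60/269; mL=30/313, mR=-17460/84197; mL+mR=-30/269 → advance -1; mR−mL=-25530/84197 → turn -1·90°
n=1: pose=(4,-1,W); sL=15/61, sR=3/10; mL=15/122, mR=-333/1220; mL+mR=-3/20 → advance -1; mR−mL=-483/1220 → turn -1·90°
n=2: pose=(5,-1,N); sL=60/221, sR=60/269; mL=30/221, mR=-14700/59449; mL+mR=-30/269 → advance -1; mR−mL=-22770/59449 → turn -1·90°
n=3: pose=(5,-2,E); sL=6/29, sR=30/169; mL=3/29, mR=-942/4901; mL+mR=-15/169 → advance -1; mR−mL=-1449/4901 → turn -1·90°
n=4: pose=(4,-2,S); sL=60/313, sR=60/269; mL=30/313, mR=-17460/84197; mL+mR=-30/269 → advance -1; mR−mL=-25530/84197 → turn -1·90°

0 60/313 60/269 30/313 -17460/84197 4 -2 S
1 15/61 3/10 15/122 -333/1220 4 -1 W
2 60/221 60/269 30/221 -14700/59449 5 -1 N
3 6/29 30/169 3/29 -942/4901 5 -2 E
4 60/313 60/269 30/313 -17460/84197 4 -2 S
final 4 -1 W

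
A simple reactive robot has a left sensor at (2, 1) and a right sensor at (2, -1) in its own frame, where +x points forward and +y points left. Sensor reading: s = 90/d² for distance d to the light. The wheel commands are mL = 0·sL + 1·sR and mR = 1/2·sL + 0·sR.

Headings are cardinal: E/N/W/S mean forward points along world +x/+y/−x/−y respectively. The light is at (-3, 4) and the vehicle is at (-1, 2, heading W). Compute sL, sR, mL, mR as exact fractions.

10 90 90 5

left sensor world pos  = (-3, 1); dL² = 9
right sensor world pos = (-3, 3); dR² = 1
sL = 90/9 = 10
sR = 90/1 = 90
mL = 0·sL + 1·sR = 90
mR = 1/2·sL + 0·sR = 5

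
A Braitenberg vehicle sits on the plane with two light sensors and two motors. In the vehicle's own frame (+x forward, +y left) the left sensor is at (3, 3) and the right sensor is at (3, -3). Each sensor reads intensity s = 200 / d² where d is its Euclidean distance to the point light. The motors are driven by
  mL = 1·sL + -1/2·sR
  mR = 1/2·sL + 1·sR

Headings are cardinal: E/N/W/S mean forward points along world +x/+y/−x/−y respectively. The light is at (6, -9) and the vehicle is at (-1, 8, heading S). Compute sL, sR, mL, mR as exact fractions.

50/53 25/37 2375/3922 2250/1961

left sensor world pos  = (2, 5); dL² = 212
right sensor world pos = (-4, 5); dR² = 296
sL = 200/212 = 50/53
sR = 200/296 = 25/37
mL = 1·sL + -1/2·sR = 2375/3922
mR = 1/2·sL + 1·sR = 2250/1961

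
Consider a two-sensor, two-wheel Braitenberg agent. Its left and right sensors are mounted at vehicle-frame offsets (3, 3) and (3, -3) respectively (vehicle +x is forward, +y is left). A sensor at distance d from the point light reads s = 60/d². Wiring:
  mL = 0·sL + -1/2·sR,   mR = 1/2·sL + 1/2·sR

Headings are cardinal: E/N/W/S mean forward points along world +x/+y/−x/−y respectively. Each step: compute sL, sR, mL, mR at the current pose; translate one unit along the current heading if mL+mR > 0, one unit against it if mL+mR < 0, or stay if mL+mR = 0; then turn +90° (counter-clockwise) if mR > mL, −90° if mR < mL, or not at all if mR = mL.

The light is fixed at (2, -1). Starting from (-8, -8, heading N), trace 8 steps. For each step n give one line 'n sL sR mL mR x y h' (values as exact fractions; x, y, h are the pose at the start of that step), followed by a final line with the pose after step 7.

n=0: pose=(-8,-8,N); sL=12/37, sR=12/13; mL=-6/13, mR=300/481; mL+mR=6/37 → advance +1; mR−mL=522/481 → turn +1·90°
n=1: pose=(-8,-7,W); sL=6/25, sR=30/89; mL=-15/89, mR=642/2225; mL+mR=3/25 → advance +1; mR−mL=1017/2225 → turn +1·90°
n=2: pose=(-9,-7,S); sL=12/29, sR=60/277; mL=-30/277, mR=2532/8033; mL+mR=6/29 → advance +1; mR−mL=3402/8033 → turn +1·90°
n=3: pose=(-9,-8,E); sL=3/4, sR=15/41; mL=-15/82, mR=183/328; mL+mR=3/8 → advance +1; mR−mL=243/328 → turn +1·90°
n=4: pose=(-8,-8,N); sL=12/37, sR=12/13; mL=-6/13, mR=300/481; mL+mR=6/37 → advance +1; mR−mL=522/481 → turn +1·90°
n=5: pose=(-8,-7,W); sL=6/25, sR=30/89; mL=-15/89, mR=642/2225; mL+mR=3/25 → advance +1; mR−mL=1017/2225 → turn +1·90°
n=6: pose=(-9,-7,S); sL=12/29, sR=60/277; mL=-30/277, mR=2532/8033; mL+mR=6/29 → advance +1; mR−mL=3402/8033 → turn +1·90°
n=7: pose=(-9,-8,E); sL=3/4, sR=15/41; mL=-15/82, mR=183/328; mL+mR=3/8 → advance +1; mR−mL=243/328 → turn +1·90°

0 12/37 12/13 -6/13 300/481 -8 -8 N
1 6/25 30/89 -15/89 642/2225 -8 -7 W
2 12/29 60/277 -30/277 2532/8033 -9 -7 S
3 3/4 15/41 -15/82 183/328 -9 -8 E
4 12/37 12/13 -6/13 300/481 -8 -8 N
5 6/25 30/89 -15/89 642/2225 -8 -7 W
6 12/29 60/277 -30/277 2532/8033 -9 -7 S
7 3/4 15/41 -15/82 183/328 -9 -8 E
final -8 -8 N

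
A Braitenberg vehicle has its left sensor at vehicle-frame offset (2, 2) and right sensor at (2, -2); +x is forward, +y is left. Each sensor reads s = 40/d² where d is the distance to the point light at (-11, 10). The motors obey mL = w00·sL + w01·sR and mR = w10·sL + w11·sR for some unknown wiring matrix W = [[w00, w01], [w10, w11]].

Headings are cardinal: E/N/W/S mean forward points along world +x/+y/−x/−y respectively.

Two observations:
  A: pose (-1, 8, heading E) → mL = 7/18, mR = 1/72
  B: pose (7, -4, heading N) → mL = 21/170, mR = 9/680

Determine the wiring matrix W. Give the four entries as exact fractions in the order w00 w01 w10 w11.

obs A: pose=(-1,8,E) → sL=5/18, sR=1/4, mL=7/18, mR=1/72
obs B: pose=(7,-4,N) → sL=1/10, sR=5/68, mL=21/170, mR=9/680
sensor matrix S = [[5/18, 1/4], [1/10, 5/68]]; det S = -7/1530
solve [mL_A; mL_B] = S·[w00; w01] and [mR_A; mR_B] = S·[w10; w11]:
  w00 = 1/2, w01 = 1, w10 = 1/2, w11 = -1/2

1/2 1 1/2 -1/2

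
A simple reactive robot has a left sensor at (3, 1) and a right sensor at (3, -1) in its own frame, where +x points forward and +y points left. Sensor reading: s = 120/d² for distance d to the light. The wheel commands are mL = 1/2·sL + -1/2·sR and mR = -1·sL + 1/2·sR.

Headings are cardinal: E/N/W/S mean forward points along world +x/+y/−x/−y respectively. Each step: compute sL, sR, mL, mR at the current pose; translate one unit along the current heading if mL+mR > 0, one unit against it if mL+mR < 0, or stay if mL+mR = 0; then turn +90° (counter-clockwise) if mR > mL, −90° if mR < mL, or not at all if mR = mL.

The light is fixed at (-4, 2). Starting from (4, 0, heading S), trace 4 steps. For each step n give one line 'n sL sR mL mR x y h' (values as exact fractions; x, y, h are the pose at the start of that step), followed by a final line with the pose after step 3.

n=0: pose=(4,0,S); sL=60/53, sR=60/37; mL=-480/1961, mR=-630/1961; mL+mR=-30/53 → advance -1; mR−mL=-150/1961 → turn -1·90°
n=1: pose=(4,1,W); sL=120/29, sR=24/5; mL=-48/145, mR=-252/145; mL+mR=-60/29 → advance -1; mR−mL=-204/145 → turn -1·90°
n=2: pose=(5,1,N); sL=30/17, sR=15/13; mL=135/442, mR=-525/442; mL+mR=-15/17 → advance -1; mR−mL=-330/221 → turn -1·90°
n=3: pose=(5,0,E); sL=24/29, sR=40/51; mL=32/1479, mR=-644/1479; mL+mR=-12/29 → advance -1; mR−mL=-676/1479 → turn -1·90°

0 60/53 60/37 -480/1961 -630/1961 4 0 S
1 120/29 24/5 -48/145 -252/145 4 1 W
2 30/17 15/13 135/442 -525/442 5 1 N
3 24/29 40/51 32/1479 -644/1479 5 0 E
final 4 0 S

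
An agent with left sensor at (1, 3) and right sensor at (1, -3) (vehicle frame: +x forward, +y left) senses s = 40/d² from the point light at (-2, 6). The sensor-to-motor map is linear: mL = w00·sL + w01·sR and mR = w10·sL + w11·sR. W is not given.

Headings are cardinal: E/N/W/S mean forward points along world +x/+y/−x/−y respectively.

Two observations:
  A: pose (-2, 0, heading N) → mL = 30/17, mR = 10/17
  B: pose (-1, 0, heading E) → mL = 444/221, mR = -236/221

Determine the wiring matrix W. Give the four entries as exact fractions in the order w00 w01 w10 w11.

obs A: pose=(-2,0,N) → sL=20/17, sR=20/17, mL=30/17, mR=10/17
obs B: pose=(-1,0,E) → sL=40/13, sR=8/17, mL=444/221, mR=-236/221
sensor matrix S = [[20/17, 20/17], [40/13, 8/17]]; det S = -11520/3757
solve [mL_A; mL_B] = S·[w00; w01] and [mR_A; mR_B] = S·[w10; w11]:
  w00 = 1/2, w01 = 1, w10 = -1/2, w11 = 1

1/2 1 -1/2 1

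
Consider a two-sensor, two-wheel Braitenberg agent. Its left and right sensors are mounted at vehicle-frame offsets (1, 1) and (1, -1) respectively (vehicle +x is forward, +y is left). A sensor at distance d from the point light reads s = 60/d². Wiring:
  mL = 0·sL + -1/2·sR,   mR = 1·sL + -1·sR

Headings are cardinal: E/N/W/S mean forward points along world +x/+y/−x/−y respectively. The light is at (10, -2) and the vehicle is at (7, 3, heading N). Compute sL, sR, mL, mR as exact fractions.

15/13 3/2 -3/4 -9/26

left sensor world pos  = (6, 4); dL² = 52
right sensor world pos = (8, 4); dR² = 40
sL = 60/52 = 15/13
sR = 60/40 = 3/2
mL = 0·sL + -1/2·sR = -3/4
mR = 1·sL + -1·sR = -9/26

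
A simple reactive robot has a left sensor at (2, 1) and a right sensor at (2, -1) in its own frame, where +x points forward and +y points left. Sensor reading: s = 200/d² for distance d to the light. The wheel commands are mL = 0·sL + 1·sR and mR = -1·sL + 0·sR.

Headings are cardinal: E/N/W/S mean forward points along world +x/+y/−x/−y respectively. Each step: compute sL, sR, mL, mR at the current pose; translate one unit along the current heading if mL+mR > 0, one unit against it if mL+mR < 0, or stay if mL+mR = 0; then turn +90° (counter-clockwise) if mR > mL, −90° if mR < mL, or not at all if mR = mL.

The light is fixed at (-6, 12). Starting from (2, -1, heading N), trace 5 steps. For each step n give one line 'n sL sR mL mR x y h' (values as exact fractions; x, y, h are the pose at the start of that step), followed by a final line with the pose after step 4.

n=0: pose=(2,-1,N); sL=20/17, sR=100/101; mL=100/101, mR=-20/17; mL+mR=-320/1717 → advance -1; mR−mL=-3720/1717 → turn -1·90°
n=1: pose=(2,-2,E); sL=200/269, sR=8/13; mL=8/13, mR=-200/269; mL+mR=-448/3497 → advance -1; mR−mL=-4752/3497 → turn -1·90°
n=2: pose=(1,-2,S); sL=5/8, sR=50/73; mL=50/73, mR=-5/8; mL+mR=35/584 → advance +1; mR−mL=-765/584 → turn -1·90°
n=3: pose=(1,-3,W); sL=200/281, sR=200/221; mL=200/221, mR=-200/281; mL+mR=12000/62101 → advance +1; mR−mL=-100400/62101 → turn -1·90°
n=4: pose=(0,-3,N); sL=100/97, sR=100/109; mL=100/109, mR=-100/97; mL+mR=-1200/10573 → advance -1; mR−mL=-20600/10573 → turn -1·90°

0 20/17 100/101 100/101 -20/17 2 -1 N
1 200/269 8/13 8/13 -200/269 2 -2 E
2 5/8 50/73 50/73 -5/8 1 -2 S
3 200/281 200/221 200/221 -200/281 1 -3 W
4 100/97 100/109 100/109 -100/97 0 -3 N
final 0 -4 E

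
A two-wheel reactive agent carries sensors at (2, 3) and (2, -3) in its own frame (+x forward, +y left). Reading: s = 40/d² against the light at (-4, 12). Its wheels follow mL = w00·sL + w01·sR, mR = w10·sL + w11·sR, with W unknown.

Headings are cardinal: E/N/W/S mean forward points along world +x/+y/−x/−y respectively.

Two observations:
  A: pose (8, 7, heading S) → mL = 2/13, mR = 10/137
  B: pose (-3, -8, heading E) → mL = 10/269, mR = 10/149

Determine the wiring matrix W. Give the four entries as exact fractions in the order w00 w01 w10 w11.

0 1/2 1/2 0

obs A: pose=(8,7,S) → sL=20/137, sR=4/13, mL=2/13, mR=10/137
obs B: pose=(-3,-8,E) → sL=20/149, sR=20/269, mL=10/269, mR=10/149
sensor matrix S = [[20/137, 4/13], [20/149, 20/269]]; det S = -2173440/71384261
solve [mL_A; mL_B] = S·[w00; w01] and [mR_A; mR_B] = S·[w10; w11]:
  w00 = 0, w01 = 1/2, w10 = 1/2, w11 = 0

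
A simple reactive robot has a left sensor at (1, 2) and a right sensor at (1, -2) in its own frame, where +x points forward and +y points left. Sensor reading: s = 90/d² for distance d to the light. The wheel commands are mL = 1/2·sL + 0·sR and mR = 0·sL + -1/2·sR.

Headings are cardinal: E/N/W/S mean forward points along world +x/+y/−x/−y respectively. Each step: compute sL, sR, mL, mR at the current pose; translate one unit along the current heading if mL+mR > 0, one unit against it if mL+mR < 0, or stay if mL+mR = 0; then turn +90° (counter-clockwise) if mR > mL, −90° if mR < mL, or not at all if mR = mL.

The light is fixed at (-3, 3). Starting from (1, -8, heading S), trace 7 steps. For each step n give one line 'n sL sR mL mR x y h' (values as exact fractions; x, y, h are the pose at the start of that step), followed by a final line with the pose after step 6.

0 1/2 45/74 1/4 -45/148 1 -8 S
1 10/17 90/73 5/17 -45/73 1 -7 W
2 1 9/13 1/2 -9/26 2 -7 N
3 18/17 90/157 9/17 -45/157 2 -6 E
4 45/82 45/58 45/164 -45/116 3 -6 S
5 18/25 90/61 9/25 -45/61 3 -5 W
6 45/37 9/13 45/74 -9/26 4 -5 N
final 4 -4 E

n=0: pose=(1,-8,S); sL=1/2, sR=45/74; mL=1/4, mR=-45/148; mL+mR=-2/37 → advance -1; mR−mL=-41/74 → turn -1·90°
n=1: pose=(1,-7,W); sL=10/17, sR=90/73; mL=5/17, mR=-45/73; mL+mR=-400/1241 → advance -1; mR−mL=-1130/1241 → turn -1·90°
n=2: pose=(2,-7,N); sL=1, sR=9/13; mL=1/2, mR=-9/26; mL+mR=2/13 → advance +1; mR−mL=-11/13 → turn -1·90°
n=3: pose=(2,-6,E); sL=18/17, sR=90/157; mL=9/17, mR=-45/157; mL+mR=648/2669 → advance +1; mR−mL=-2178/2669 → turn -1·90°
n=4: pose=(3,-6,S); sL=45/82, sR=45/58; mL=45/164, mR=-45/116; mL+mR=-135/1189 → advance -1; mR−mL=-1575/2378 → turn -1·90°
n=5: pose=(3,-5,W); sL=18/25, sR=90/61; mL=9/25, mR=-45/61; mL+mR=-576/1525 → advance -1; mR−mL=-1674/1525 → turn -1·90°
n=6: pose=(4,-5,N); sL=45/37, sR=9/13; mL=45/74, mR=-9/26; mL+mR=126/481 → advance +1; mR−mL=-459/481 → turn -1·90°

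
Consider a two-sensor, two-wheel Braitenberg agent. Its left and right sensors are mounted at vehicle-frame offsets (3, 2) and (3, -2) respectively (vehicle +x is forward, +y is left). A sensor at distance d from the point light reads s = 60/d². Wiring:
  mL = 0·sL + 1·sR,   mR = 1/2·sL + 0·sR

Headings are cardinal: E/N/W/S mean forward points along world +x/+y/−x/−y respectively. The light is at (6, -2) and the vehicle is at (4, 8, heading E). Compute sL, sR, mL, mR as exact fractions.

12/29 12/13 12/13 6/29

left sensor world pos  = (7, 10); dL² = 145
right sensor world pos = (7, 6); dR² = 65
sL = 60/145 = 12/29
sR = 60/65 = 12/13
mL = 0·sL + 1·sR = 12/13
mR = 1/2·sL + 0·sR = 6/29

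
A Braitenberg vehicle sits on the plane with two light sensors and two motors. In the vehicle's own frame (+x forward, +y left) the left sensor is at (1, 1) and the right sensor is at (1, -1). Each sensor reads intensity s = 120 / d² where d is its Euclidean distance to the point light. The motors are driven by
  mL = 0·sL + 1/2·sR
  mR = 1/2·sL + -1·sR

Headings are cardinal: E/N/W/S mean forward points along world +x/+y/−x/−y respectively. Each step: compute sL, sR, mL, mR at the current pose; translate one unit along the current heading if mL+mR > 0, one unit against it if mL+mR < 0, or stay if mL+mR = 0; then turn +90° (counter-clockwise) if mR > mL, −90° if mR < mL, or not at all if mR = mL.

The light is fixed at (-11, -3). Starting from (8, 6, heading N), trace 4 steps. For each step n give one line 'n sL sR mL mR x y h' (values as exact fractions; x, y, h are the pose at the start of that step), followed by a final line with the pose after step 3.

n=0: pose=(8,6,N); sL=15/53, sR=6/25; mL=3/25, mR=-261/2650; mL+mR=57/2650 → advance +1; mR−mL=-579/2650 → turn -1·90°
n=1: pose=(8,7,E); sL=120/521, sR=120/481; mL=60/481, mR=-33660/250601; mL+mR=-2400/250601 → advance -1; mR−mL=-64920/250601 → turn -1·90°
n=2: pose=(7,7,S); sL=60/221, sR=12/37; mL=6/37, mR=-1542/8177; mL+mR=-216/8177 → advance -1; mR−mL=-2868/8177 → turn -1·90°
n=3: pose=(7,8,W); sL=120/389, sR=120/433; mL=60/433, mR=-20700/168437; mL+mR=2640/168437 → advance +1; mR−mL=-44040/168437 → turn -1·90°

0 15/53 6/25 3/25 -261/2650 8 6 N
1 120/521 120/481 60/481 -33660/250601 8 7 E
2 60/221 12/37 6/37 -1542/8177 7 7 S
3 120/389 120/433 60/433 -20700/168437 7 8 W
final 6 8 N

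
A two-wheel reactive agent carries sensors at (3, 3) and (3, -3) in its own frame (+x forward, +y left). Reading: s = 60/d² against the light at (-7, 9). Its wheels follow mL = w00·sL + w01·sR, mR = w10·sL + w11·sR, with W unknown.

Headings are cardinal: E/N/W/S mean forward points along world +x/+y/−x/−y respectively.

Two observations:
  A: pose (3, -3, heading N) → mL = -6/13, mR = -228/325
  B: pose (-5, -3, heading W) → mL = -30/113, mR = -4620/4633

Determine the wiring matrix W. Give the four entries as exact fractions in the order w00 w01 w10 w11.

-1 0 -1 -1

obs A: pose=(3,-3,N) → sL=6/13, sR=6/25, mL=-6/13, mR=-228/325
obs B: pose=(-5,-3,W) → sL=30/113, sR=30/41, mL=-30/113, mR=-4620/4633
sensor matrix S = [[6/13, 6/25], [30/113, 30/41]]; det S = 82512/301145
solve [mL_A; mL_B] = S·[w00; w01] and [mR_A; mR_B] = S·[w10; w11]:
  w00 = -1, w01 = 0, w10 = -1, w11 = -1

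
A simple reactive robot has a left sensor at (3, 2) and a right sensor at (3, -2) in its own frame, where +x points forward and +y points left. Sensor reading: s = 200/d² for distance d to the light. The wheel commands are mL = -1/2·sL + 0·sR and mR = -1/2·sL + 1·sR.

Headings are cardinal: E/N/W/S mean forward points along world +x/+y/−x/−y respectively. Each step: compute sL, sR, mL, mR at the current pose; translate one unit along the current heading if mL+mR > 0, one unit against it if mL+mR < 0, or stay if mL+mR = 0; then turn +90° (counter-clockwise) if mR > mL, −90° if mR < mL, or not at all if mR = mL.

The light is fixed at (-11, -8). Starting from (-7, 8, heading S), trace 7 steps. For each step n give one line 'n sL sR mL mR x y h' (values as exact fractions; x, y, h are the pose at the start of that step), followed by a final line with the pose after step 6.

n=0: pose=(-7,8,S); sL=40/41, sR=200/173; mL=-20/41, mR=4740/7093; mL+mR=1280/7093 → advance +1; mR−mL=200/173 → turn +1·90°
n=1: pose=(-7,7,E); sL=100/169, sR=100/109; mL=-50/169, mR=11450/18421; mL+mR=6000/18421 → advance +1; mR−mL=100/109 → turn +1·90°
n=2: pose=(-6,7,N); sL=200/333, sR=200/373; mL=-100/333, mR=29300/124209; mL+mR=-8000/124209 → advance -1; mR−mL=200/373 → turn +1·90°
n=3: pose=(-6,6,W); sL=50/37, sR=10/13; mL=-25/37, mR=45/481; mL+mR=-280/481 → advance -1; mR−mL=10/13 → turn +1·90°
n=4: pose=(-5,6,S); sL=40/37, sR=200/137; mL=-20/37, mR=4660/5069; mL+mR=1920/5069 → advance +1; mR−mL=200/137 → turn +1·90°
n=5: pose=(-5,5,E); sL=100/153, sR=100/101; mL=-50/153, mR=10250/15453; mL+mR=5200/15453 → advance +1; mR−mL=100/101 → turn +1·90°
n=6: pose=(-4,5,N); sL=200/281, sR=200/337; mL=-100/281, mR=22500/94697; mL+mR=-11200/94697 → advance -1; mR−mL=200/337 → turn +1·90°

0 40/41 200/173 -20/41 4740/7093 -7 8 S
1 100/169 100/109 -50/169 11450/18421 -7 7 E
2 200/333 200/373 -100/333 29300/124209 -6 7 N
3 50/37 10/13 -25/37 45/481 -6 6 W
4 40/37 200/137 -20/37 4660/5069 -5 6 S
5 100/153 100/101 -50/153 10250/15453 -5 5 E
6 200/281 200/337 -100/281 22500/94697 -4 5 N
final -4 4 W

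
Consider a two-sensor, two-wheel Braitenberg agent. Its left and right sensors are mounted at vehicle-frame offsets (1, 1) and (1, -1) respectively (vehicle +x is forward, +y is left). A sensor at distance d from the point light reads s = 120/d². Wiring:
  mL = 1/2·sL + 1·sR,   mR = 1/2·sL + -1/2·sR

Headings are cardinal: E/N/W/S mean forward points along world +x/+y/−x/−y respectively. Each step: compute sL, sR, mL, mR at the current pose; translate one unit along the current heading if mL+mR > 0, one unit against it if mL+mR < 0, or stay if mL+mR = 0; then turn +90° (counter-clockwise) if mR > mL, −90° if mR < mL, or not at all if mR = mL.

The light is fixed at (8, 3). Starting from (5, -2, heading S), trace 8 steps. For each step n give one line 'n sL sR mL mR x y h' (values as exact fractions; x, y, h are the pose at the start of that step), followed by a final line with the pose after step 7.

0 3 30/13 99/26 9/26 5 -2 S
1 24/13 120/41 2052/533 -288/533 5 -3 W
2 12/5 60/17 402/85 -48/85 4 -3 N
3 24/5 8/3 76/15 16/15 4 -2 E
4 3 30/13 99/26 9/26 5 -2 S
5 24/13 120/41 2052/533 -288/533 5 -3 W
6 12/5 60/17 402/85 -48/85 4 -3 N
7 24/5 8/3 76/15 16/15 4 -2 E
final 5 -2 S

n=0: pose=(5,-2,S); sL=3, sR=30/13; mL=99/26, mR=9/26; mL+mR=54/13 → advance +1; mR−mL=-45/13 → turn -1·90°
n=1: pose=(5,-3,W); sL=24/13, sR=120/41; mL=2052/533, mR=-288/533; mL+mR=1764/533 → advance +1; mR−mL=-180/41 → turn -1·90°
n=2: pose=(4,-3,N); sL=12/5, sR=60/17; mL=402/85, mR=-48/85; mL+mR=354/85 → advance +1; mR−mL=-90/17 → turn -1·90°
n=3: pose=(4,-2,E); sL=24/5, sR=8/3; mL=76/15, mR=16/15; mL+mR=92/15 → advance +1; mR−mL=-4 → turn -1·90°
n=4: pose=(5,-2,S); sL=3, sR=30/13; mL=99/26, mR=9/26; mL+mR=54/13 → advance +1; mR−mL=-45/13 → turn -1·90°
n=5: pose=(5,-3,W); sL=24/13, sR=120/41; mL=2052/533, mR=-288/533; mL+mR=1764/533 → advance +1; mR−mL=-180/41 → turn -1·90°
n=6: pose=(4,-3,N); sL=12/5, sR=60/17; mL=402/85, mR=-48/85; mL+mR=354/85 → advance +1; mR−mL=-90/17 → turn -1·90°
n=7: pose=(4,-2,E); sL=24/5, sR=8/3; mL=76/15, mR=16/15; mL+mR=92/15 → advance +1; mR−mL=-4 → turn -1·90°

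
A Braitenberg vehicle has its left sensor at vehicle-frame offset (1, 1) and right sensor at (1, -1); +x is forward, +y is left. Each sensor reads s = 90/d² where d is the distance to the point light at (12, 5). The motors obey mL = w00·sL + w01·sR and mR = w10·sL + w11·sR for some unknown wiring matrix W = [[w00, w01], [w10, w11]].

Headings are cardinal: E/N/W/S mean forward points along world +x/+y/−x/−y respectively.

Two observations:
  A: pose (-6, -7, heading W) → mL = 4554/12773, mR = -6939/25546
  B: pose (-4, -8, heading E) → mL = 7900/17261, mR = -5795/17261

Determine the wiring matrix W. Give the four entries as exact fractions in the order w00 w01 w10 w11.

obs A: pose=(-6,-7,W) → sL=9/53, sR=45/241, mL=4554/12773, mR=-6939/25546
obs B: pose=(-4,-8,E) → sL=10/41, sR=90/421, mL=7900/17261, mR=-5795/17261
sensor matrix S = [[9/53, 45/241], [10/41, 90/421]]; det S = -2037240/220474753
solve [mL_A; mL_B] = S·[w00; w01] and [mR_A; mR_B] = S·[w10; w11]:
  w00 = 1, w01 = 1, w10 = -1/2, w11 = -1

1 1 -1/2 -1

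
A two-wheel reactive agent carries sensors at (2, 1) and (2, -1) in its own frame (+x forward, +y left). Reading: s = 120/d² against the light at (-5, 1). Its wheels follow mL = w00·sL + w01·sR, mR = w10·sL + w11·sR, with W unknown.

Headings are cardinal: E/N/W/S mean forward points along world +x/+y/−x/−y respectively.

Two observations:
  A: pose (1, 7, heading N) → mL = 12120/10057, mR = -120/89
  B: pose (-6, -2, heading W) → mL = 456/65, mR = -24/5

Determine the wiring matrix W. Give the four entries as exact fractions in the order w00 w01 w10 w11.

1/2 1/2 -1 0

obs A: pose=(1,7,N) → sL=120/89, sR=120/113, mL=12120/10057, mR=-120/89
obs B: pose=(-6,-2,W) → sL=24/5, sR=120/13, mL=456/65, mR=-24/5
sensor matrix S = [[120/89, 120/113], [24/5, 120/13]]; det S = 960768/130741
solve [mL_A; mL_B] = S·[w00; w01] and [mR_A; mR_B] = S·[w10; w11]:
  w00 = 1/2, w01 = 1/2, w10 = -1, w11 = 0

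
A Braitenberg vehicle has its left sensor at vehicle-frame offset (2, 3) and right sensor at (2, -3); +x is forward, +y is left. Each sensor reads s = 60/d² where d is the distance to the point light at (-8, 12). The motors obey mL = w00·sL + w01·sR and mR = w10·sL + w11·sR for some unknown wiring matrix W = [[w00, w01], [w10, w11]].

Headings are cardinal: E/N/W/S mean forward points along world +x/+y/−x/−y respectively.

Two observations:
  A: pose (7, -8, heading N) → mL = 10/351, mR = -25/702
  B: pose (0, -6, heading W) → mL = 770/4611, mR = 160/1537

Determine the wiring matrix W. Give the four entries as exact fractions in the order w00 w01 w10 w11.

-1/2 1 -1 1

obs A: pose=(7,-8,N) → sL=5/39, sR=5/54, mL=10/351, mR=-25/702
obs B: pose=(0,-6,W) → sL=20/159, sR=20/87, mL=770/4611, mR=160/1537
sensor matrix S = [[5/39, 5/54], [20/159, 20/87]]; det S = 28850/1618461
solve [mL_A; mL_B] = S·[w00; w01] and [mR_A; mR_B] = S·[w10; w11]:
  w00 = -1/2, w01 = 1, w10 = -1, w11 = 1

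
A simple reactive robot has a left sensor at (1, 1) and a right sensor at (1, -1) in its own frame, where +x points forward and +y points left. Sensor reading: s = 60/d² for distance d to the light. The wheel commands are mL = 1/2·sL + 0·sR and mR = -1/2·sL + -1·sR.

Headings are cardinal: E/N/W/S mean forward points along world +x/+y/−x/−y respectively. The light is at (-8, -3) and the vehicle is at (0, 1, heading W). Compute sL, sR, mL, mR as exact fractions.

left sensor world pos  = (-1, 0); dL² = 58
right sensor world pos = (-1, 2); dR² = 74
sL = 60/58 = 30/29
sR = 60/74 = 30/37
mL = 1/2·sL + 0·sR = 15/29
mR = -1/2·sL + -1·sR = -1425/1073

30/29 30/37 15/29 -1425/1073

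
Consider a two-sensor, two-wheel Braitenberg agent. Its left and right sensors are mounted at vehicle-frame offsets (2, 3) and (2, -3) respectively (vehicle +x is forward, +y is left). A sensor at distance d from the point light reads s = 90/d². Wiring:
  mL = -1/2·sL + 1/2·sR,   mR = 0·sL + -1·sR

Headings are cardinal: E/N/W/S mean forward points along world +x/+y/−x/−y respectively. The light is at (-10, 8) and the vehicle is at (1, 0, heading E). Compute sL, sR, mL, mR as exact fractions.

left sensor world pos  = (3, 3); dL² = 194
right sensor world pos = (3, -3); dR² = 290
sL = 90/194 = 45/97
sR = 90/290 = 9/29
mL = -1/2·sL + 1/2·sR = -216/2813
mR = 0·sL + -1·sR = -9/29

45/97 9/29 -216/2813 -9/29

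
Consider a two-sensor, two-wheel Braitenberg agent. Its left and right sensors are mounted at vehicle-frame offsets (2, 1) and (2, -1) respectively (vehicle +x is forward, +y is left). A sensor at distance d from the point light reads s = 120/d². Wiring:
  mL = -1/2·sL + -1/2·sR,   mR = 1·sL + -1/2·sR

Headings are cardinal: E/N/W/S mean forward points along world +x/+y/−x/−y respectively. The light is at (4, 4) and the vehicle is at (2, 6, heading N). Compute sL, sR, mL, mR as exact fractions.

left sensor world pos  = (1, 8); dL² = 25
right sensor world pos = (3, 8); dR² = 17
sL = 120/25 = 24/5
sR = 120/17 = 120/17
mL = -1/2·sL + -1/2·sR = -504/85
mR = 1·sL + -1/2·sR = 108/85

24/5 120/17 -504/85 108/85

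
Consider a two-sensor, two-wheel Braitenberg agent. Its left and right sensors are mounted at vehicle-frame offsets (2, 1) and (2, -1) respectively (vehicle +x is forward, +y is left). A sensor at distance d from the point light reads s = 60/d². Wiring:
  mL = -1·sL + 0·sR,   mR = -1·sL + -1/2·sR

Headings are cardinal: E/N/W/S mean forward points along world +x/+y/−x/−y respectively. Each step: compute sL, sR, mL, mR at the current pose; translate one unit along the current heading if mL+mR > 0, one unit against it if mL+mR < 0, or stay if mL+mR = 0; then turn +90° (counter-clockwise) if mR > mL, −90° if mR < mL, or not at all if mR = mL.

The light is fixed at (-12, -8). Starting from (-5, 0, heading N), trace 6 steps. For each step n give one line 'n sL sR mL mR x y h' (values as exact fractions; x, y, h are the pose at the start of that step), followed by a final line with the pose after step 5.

n=0: pose=(-5,0,N); sL=15/34, sR=15/41; mL=-15/34, mR=-435/697; mL+mR=-1485/1394 → advance -1; mR−mL=-15/82 → turn -1·90°
n=1: pose=(-5,-1,E); sL=12/29, sR=20/39; mL=-12/29, mR=-758/1131; mL+mR=-1226/1131 → advance -1; mR−mL=-10/39 → turn -1·90°
n=2: pose=(-6,-1,S); sL=30/37, sR=6/5; mL=-30/37, mR=-261/185; mL+mR=-411/185 → advance -1; mR−mL=-3/5 → turn -1·90°
n=3: pose=(-6,0,W); sL=12/13, sR=60/97; mL=-12/13, mR=-1554/1261; mL+mR=-2718/1261 → advance -1; mR−mL=-30/97 → turn -1·90°
n=4: pose=(-5,0,N); sL=15/34, sR=15/41; mL=-15/34, mR=-435/697; mL+mR=-1485/1394 → advance -1; mR−mL=-15/82 → turn -1·90°
n=5: pose=(-5,-1,E); sL=12/29, sR=20/39; mL=-12/29, mR=-758/1131; mL+mR=-1226/1131 → advance -1; mR−mL=-10/39 → turn -1·90°

0 15/34 15/41 -15/34 -435/697 -5 0 N
1 12/29 20/39 -12/29 -758/1131 -5 -1 E
2 30/37 6/5 -30/37 -261/185 -6 -1 S
3 12/13 60/97 -12/13 -1554/1261 -6 0 W
4 15/34 15/41 -15/34 -435/697 -5 0 N
5 12/29 20/39 -12/29 -758/1131 -5 -1 E
final -6 -1 S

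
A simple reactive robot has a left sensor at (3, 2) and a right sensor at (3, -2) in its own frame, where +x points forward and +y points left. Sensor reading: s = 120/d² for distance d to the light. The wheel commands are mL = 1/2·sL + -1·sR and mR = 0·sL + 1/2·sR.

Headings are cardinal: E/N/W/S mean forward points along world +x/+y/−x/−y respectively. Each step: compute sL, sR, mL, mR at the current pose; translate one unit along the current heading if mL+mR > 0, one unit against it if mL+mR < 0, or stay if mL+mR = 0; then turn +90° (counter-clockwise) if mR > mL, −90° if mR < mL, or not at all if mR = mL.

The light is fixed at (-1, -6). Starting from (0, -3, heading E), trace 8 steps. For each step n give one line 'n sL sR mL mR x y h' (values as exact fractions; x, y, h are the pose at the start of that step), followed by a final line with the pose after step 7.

0 120/41 120/17 -3900/697 60/17 0 -3 E
1 3 3 -3/2 3/2 -1 -3 N
2 12 60/17 42/17 30/17 -1 -3 W
3 8/3 120/37 -212/111 60/37 -2 -3 N
4 15/2 15/4 0 15/8 -2 -4 W
5 120 120/17 900/17 60/17 -3 -4 S
6 60/13 60/17 -270/221 30/17 -3 -5 W
7 24 120/29 228/29 60/29 -4 -5 S
final -4 -6 W

n=0: pose=(0,-3,E); sL=120/41, sR=120/17; mL=-3900/697, mR=60/17; mL+mR=-1440/697 → advance -1; mR−mL=6360/697 → turn +1·90°
n=1: pose=(-1,-3,N); sL=3, sR=3; mL=-3/2, mR=3/2; mL+mR=0 → advance +0; mR−mL=3 → turn +1·90°
n=2: pose=(-1,-3,W); sL=12, sR=60/17; mL=42/17, mR=30/17; mL+mR=72/17 → advance +1; mR−mL=-12/17 → turn -1·90°
n=3: pose=(-2,-3,N); sL=8/3, sR=120/37; mL=-212/111, mR=60/37; mL+mR=-32/111 → advance -1; mR−mL=392/111 → turn +1·90°
n=4: pose=(-2,-4,W); sL=15/2, sR=15/4; mL=0, mR=15/8; mL+mR=15/8 → advance +1; mR−mL=15/8 → turn +1·90°
n=5: pose=(-3,-4,S); sL=120, sR=120/17; mL=900/17, mR=60/17; mL+mR=960/17 → advance +1; mR−mL=-840/17 → turn -1·90°
n=6: pose=(-3,-5,W); sL=60/13, sR=60/17; mL=-270/221, mR=30/17; mL+mR=120/221 → advance +1; mR−mL=660/221 → turn +1·90°
n=7: pose=(-4,-5,S); sL=24, sR=120/29; mL=228/29, mR=60/29; mL+mR=288/29 → advance +1; mR−mL=-168/29 → turn -1·90°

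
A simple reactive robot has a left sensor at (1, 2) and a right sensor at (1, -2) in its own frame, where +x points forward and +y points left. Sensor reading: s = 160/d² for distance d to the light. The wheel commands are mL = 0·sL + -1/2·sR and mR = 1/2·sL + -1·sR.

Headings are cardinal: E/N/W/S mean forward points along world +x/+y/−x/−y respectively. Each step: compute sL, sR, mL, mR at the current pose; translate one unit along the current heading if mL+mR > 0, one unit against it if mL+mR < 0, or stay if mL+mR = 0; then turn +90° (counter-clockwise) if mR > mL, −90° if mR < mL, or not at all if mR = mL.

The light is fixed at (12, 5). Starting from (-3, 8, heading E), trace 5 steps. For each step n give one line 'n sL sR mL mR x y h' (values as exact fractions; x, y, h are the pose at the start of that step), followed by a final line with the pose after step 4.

0 160/221 160/197 -80/197 -19600/43537 -3 8 E
1 4/5 20/41 -10/41 -18/205 -4 8 S
2 160/261 160/229 -80/229 -23440/59769 -4 9 E
3 80/117 16/37 -8/37 -392/4329 -5 9 S
4 32/61 32/53 -16/53 -1104/3233 -5 10 E
final -6 10 S

n=0: pose=(-3,8,E); sL=160/221, sR=160/197; mL=-80/197, mR=-19600/43537; mL+mR=-37280/43537 → advance -1; mR−mL=-1920/43537 → turn -1·90°
n=1: pose=(-4,8,S); sL=4/5, sR=20/41; mL=-10/41, mR=-18/205; mL+mR=-68/205 → advance -1; mR−mL=32/205 → turn +1·90°
n=2: pose=(-4,9,E); sL=160/261, sR=160/229; mL=-80/229, mR=-23440/59769; mL+mR=-44320/59769 → advance -1; mR−mL=-2560/59769 → turn -1·90°
n=3: pose=(-5,9,S); sL=80/117, sR=16/37; mL=-8/37, mR=-392/4329; mL+mR=-1328/4329 → advance -1; mR−mL=544/4329 → turn +1·90°
n=4: pose=(-5,10,E); sL=32/61, sR=32/53; mL=-16/53, mR=-1104/3233; mL+mR=-2080/3233 → advance -1; mR−mL=-128/3233 → turn -1·90°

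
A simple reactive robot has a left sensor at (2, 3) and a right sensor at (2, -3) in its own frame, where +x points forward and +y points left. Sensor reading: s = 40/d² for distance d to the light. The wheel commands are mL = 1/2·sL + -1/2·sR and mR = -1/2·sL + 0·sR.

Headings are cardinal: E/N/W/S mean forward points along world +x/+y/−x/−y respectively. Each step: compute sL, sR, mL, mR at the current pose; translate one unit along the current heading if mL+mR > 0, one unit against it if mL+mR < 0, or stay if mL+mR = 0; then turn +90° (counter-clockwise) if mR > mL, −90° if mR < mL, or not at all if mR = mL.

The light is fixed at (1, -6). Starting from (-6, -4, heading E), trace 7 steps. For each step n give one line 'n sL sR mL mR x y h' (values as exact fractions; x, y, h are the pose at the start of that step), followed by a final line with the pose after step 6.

0 4/5 20/13 -24/65 -2/5 -6 -4 E
1 8/5 40/121 384/605 -4/5 -7 -4 S
2 2/5 5/17 9/170 -1/5 -7 -3 W
3 8/25 40/41 -336/1025 -4/25 -6 -3 N
4 20/41 20/53 120/2173 -10/41 -6 -4 W
5 40/97 8/5 -288/485 -20/97 -5 -4 N
6 10/17 1/2 3/68 -5/17 -5 -5 W
final -4 -5 N

n=0: pose=(-6,-4,E); sL=4/5, sR=20/13; mL=-24/65, mR=-2/5; mL+mR=-10/13 → advance -1; mR−mL=-2/65 → turn -1·90°
n=1: pose=(-7,-4,S); sL=8/5, sR=40/121; mL=384/605, mR=-4/5; mL+mR=-20/121 → advance -1; mR−mL=-868/605 → turn -1·90°
n=2: pose=(-7,-3,W); sL=2/5, sR=5/17; mL=9/170, mR=-1/5; mL+mR=-5/34 → advance -1; mR−mL=-43/170 → turn -1·90°
n=3: pose=(-6,-3,N); sL=8/25, sR=40/41; mL=-336/1025, mR=-4/25; mL+mR=-20/41 → advance -1; mR−mL=172/1025 → turn +1·90°
n=4: pose=(-6,-4,W); sL=20/41, sR=20/53; mL=120/2173, mR=-10/41; mL+mR=-10/53 → advance -1; mR−mL=-650/2173 → turn -1·90°
n=5: pose=(-5,-4,N); sL=40/97, sR=8/5; mL=-288/485, mR=-20/97; mL+mR=-4/5 → advance -1; mR−mL=188/485 → turn +1·90°
n=6: pose=(-5,-5,W); sL=10/17, sR=1/2; mL=3/68, mR=-5/17; mL+mR=-1/4 → advance -1; mR−mL=-23/68 → turn -1·90°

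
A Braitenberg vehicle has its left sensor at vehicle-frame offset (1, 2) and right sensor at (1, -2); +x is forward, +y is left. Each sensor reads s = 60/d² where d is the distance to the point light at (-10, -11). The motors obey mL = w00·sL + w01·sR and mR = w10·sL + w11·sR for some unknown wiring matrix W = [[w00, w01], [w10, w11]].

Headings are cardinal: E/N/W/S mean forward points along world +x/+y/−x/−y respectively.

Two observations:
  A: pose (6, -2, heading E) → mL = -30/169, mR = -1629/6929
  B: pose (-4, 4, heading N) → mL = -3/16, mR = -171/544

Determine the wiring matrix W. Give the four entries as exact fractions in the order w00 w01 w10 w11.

obs A: pose=(6,-2,E) → sL=6/41, sR=30/169, mL=-30/169, mR=-1629/6929
obs B: pose=(-4,4,N) → sL=15/68, sR=3/16, mL=-3/16, mR=-171/544
sensor matrix S = [[6/41, 30/169], [15/68, 3/16]]; det S = -11043/942344
solve [mL_A; mL_B] = S·[w00; w01] and [mR_A; mR_B] = S·[w10; w11]:
  w00 = 0, w01 = -1, w10 = -1, w11 = -1/2

0 -1 -1 -1/2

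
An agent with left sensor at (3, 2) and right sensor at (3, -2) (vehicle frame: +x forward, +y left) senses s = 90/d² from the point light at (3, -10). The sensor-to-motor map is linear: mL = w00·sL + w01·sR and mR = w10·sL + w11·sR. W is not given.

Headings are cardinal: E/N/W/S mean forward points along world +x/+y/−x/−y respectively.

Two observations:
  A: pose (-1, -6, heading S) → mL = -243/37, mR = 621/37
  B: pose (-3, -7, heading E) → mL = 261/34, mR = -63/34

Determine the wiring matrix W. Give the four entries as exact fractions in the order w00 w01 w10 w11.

obs A: pose=(-1,-6,S) → sL=18, sR=90/37, mL=-243/37, mR=621/37
obs B: pose=(-3,-7,E) → sL=45/17, sR=9, mL=261/34, mR=-63/34
sensor matrix S = [[18, 90/37], [45/17, 9]]; det S = 97848/629
solve [mL_A; mL_B] = S·[w00; w01] and [mR_A; mR_B] = S·[w10; w11]:
  w00 = -1/2, w01 = 1, w10 = 1, w11 = -1/2

-1/2 1 1 -1/2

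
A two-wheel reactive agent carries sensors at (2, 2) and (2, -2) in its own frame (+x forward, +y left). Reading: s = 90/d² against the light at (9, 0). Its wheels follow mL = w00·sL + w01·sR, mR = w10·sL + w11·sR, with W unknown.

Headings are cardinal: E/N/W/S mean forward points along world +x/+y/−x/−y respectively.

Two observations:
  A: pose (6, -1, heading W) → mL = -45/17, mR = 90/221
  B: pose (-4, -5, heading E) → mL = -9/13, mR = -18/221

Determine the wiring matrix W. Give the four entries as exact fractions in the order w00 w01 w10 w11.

-1 0 -1/2 1/2

obs A: pose=(6,-1,W) → sL=45/17, sR=45/13, mL=-45/17, mR=90/221
obs B: pose=(-4,-5,E) → sL=9/13, sR=9/17, mL=-9/13, mR=-18/221
sensor matrix S = [[45/17, 45/13], [9/13, 9/17]]; det S = -48600/48841
solve [mL_A; mL_B] = S·[w00; w01] and [mR_A; mR_B] = S·[w10; w11]:
  w00 = -1, w01 = 0, w10 = -1/2, w11 = 1/2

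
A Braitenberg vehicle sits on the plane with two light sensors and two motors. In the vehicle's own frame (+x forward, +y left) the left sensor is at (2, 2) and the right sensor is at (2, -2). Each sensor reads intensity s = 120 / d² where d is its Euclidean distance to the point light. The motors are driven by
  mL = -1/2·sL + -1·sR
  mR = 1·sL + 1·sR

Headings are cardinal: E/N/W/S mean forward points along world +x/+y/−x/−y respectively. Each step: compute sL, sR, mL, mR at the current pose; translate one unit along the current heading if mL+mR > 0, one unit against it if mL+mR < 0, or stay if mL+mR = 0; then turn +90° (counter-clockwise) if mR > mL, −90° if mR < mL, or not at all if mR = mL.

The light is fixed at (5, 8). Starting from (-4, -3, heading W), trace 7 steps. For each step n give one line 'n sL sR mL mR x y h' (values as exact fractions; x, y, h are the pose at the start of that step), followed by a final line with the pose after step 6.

n=0: pose=(-4,-3,W); sL=12/29, sR=60/101; mL=-2346/2929, mR=2952/2929; mL+mR=6/29 → advance +1; mR−mL=5298/2929 → turn +1·90°
n=1: pose=(-5,-3,S); sL=120/233, sR=120/313; mL=-46740/72929, mR=65520/72929; mL+mR=60/233 → advance +1; mR−mL=112260/72929 → turn +1·90°
n=2: pose=(-5,-4,E); sL=30/41, sR=6/13; mL=-441/533, mR=636/533; mL+mR=15/41 → advance +1; mR−mL=1077/533 → turn +1·90°
n=3: pose=(-4,-4,N); sL=120/221, sR=120/149; mL=-35460/32929, mR=44400/32929; mL+mR=60/221 → advance +1; mR−mL=79860/32929 → turn +1·90°
n=4: pose=(-4,-3,W); sL=12/29, sR=60/101; mL=-2346/2929, mR=2952/2929; mL+mR=6/29 → advance +1; mR−mL=5298/2929 → turn +1·90°
n=5: pose=(-5,-3,S); sL=120/233, sR=120/313; mL=-46740/72929, mR=65520/72929; mL+mR=60/233 → advance +1; mR−mL=112260/72929 → turn +1·90°
n=6: pose=(-5,-4,E); sL=30/41, sR=6/13; mL=-441/533, mR=636/533; mL+mR=15/41 → advance +1; mR−mL=1077/533 → turn +1·90°

0 12/29 60/101 -2346/2929 2952/2929 -4 -3 W
1 120/233 120/313 -46740/72929 65520/72929 -5 -3 S
2 30/41 6/13 -441/533 636/533 -5 -4 E
3 120/221 120/149 -35460/32929 44400/32929 -4 -4 N
4 12/29 60/101 -2346/2929 2952/2929 -4 -3 W
5 120/233 120/313 -46740/72929 65520/72929 -5 -3 S
6 30/41 6/13 -441/533 636/533 -5 -4 E
final -4 -4 N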